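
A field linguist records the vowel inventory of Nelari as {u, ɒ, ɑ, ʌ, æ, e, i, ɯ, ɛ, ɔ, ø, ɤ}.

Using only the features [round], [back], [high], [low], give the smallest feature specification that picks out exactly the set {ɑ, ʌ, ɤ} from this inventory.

Every target segment is [−high], [+back], [−round]; each remaining inventory member fails at least one of these. Each conjunct is needed — [+back, −round] alone would also admit /ɯ/; [−high, −round] alone would also admit /æ, e, ɛ/; [−high, +back] alone would also admit /ɒ, ɔ/ — and no other combination of two listed features has exactly this extension, so three is the minimum.

[−high, +back, −round]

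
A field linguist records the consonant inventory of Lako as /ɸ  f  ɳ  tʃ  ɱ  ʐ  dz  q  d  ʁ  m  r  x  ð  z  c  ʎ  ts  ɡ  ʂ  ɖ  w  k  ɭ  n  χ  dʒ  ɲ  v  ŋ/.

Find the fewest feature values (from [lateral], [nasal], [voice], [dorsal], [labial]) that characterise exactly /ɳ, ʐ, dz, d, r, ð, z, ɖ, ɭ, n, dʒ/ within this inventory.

[+voice, −labial, −dorsal]

Every target segment is [+voice], [−labial], [−dorsal]; each remaining inventory member fails at least one of these. Each conjunct is needed — [−labial, −dorsal] alone would also admit /tʃ, ts, ʂ/; [+voice, −dorsal] alone would also admit /ɱ, m, v/; [+voice, −labial] alone would also admit /ʁ, ʎ, ɡ, ɲ, …/ — and no other combination of two listed features has exactly this extension, so three is the minimum.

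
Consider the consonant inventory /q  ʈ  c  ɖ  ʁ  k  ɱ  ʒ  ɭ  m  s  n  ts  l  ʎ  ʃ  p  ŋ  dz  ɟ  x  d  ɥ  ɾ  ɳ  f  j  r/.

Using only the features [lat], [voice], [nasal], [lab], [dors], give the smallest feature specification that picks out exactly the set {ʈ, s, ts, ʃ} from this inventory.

/ʈ, s, ts, ʃ/ are all [-voice], [-labial], [-dorsal], and no other segment in the inventory matches all three values. Dropping any one of them over-generates: [-labial, -dorsal] alone would also admit /ɖ, ʒ, ɭ, n, …/; [-voice, -dorsal] alone would also admit /p, f/; [-voice, -labial] alone would also admit /q, c, k, x/. No other combination of two listed features picks out exactly this set either, so fewer than three features will not do.

[-voice, -lab, -dors]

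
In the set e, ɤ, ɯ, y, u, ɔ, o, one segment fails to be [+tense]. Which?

ɔ

/ɔ/ is the mid back rounded lax vowel, which is [−tense]; the rest — /ɯ, ɤ, e, o, u, y/ — are [+tense].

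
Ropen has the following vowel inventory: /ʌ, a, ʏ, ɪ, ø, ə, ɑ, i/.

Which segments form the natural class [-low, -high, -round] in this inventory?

ʌ, ə

Checking each segment against [-low], [-high], [-round]: /ʌ/ (mid back unrounded lax vowel), /ə/ (mid central vowel (schwa)) satisfy every feature; every other segment in the inventory fails at least one.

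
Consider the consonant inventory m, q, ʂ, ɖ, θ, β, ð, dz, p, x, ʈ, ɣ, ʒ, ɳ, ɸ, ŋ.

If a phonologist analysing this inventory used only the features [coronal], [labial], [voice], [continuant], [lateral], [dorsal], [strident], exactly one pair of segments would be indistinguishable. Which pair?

On the given features, /ɖ/ and /ɳ/ have an identical profile: [+coronal], [−labial], [+voice], [−continuant], [−lateral], [−dorsal], [−strident]. No other two segments in the inventory coincide on all 7 features. (They do differ in [sonorant] and [nasal], which are not among the given features.)

ɖ, ɳ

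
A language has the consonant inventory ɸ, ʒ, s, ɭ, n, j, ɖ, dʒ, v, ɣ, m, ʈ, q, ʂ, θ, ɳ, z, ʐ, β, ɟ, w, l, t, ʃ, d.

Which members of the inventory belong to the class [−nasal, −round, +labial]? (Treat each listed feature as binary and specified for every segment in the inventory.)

Checking each segment against [−nasal], [−round], [+labial]: /ɸ/ (voiceless bilabial fricative), /v/ (voiced labiodental fricative), /β/ (voiced bilabial fricative) satisfy every feature; every other segment in the inventory fails at least one.

ɸ, v, β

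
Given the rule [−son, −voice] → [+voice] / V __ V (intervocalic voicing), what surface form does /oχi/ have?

Only /χ/ occurs between two vowels (/o/ __ /i/) and matches the structural description. It is a voiceless uvular fricative, so [−son, −voice] holds; changing it to [+voice] with all other features held fixed yields /ʁ/ (voiced uvular fricative). No other segment meets both the structural description and the environment, so the output is [oʁi].

[oʁi]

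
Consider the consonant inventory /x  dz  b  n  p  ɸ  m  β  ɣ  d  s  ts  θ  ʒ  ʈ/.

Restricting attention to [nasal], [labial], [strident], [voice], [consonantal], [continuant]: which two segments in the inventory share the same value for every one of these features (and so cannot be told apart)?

/x/ (voiceless velar fricative) and /θ/ (voiceless dental fricative) are both [−nasal], [−labial], [−strident], [−voice], [+consonantal], [+continuant], so none of the listed features separates them. (They do differ in [coronal] and [dorsal], which are not among the given features.) Every other pair in the inventory differs on at least one listed feature.

x, θ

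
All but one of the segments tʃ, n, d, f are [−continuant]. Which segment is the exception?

f

/n, d, tʃ/ are all [−continuant]; /f/ (voiceless labiodental fricative) is [+continuant].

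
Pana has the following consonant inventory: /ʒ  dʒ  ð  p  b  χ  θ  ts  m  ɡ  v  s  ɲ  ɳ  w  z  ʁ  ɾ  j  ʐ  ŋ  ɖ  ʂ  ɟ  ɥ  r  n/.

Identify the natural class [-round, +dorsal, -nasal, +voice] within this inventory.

ɡ, ʁ, j, ɟ

Checking each segment against [-round], [+dorsal], [-nasal], [+voice]: /ɡ/ (voiced velar stop), /ʁ/ (voiced uvular fricative), /j/ (palatal glide), /ɟ/ (voiced palatal stop) satisfy every feature; every other segment in the inventory fails at least one.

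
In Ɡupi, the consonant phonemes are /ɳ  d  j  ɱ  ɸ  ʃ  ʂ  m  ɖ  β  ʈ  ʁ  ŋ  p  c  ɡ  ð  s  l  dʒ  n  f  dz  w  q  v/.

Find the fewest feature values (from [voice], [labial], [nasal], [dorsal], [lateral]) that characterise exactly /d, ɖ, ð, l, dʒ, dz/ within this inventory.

[+voice, -nasal, -labial, -dorsal]

/d, ɖ, ð, l, dʒ, dz/ are all [+voice], [-nasal], [-labial], [-dorsal], and no other segment in the inventory matches all four values. Dropping any one of them over-generates: [-nasal, -labial, -dorsal] alone would also admit /ʃ, ʂ, ʈ, s/; [+voice, -labial, -dorsal] alone would also admit /ɳ, n/; [+voice, -nasal, -dorsal] alone would also admit /β, v/; [+voice, -nasal, -labial] alone would also admit /j, ʁ, ɡ/. No other combination of three listed features picks out exactly this set either, so fewer than four features will not do.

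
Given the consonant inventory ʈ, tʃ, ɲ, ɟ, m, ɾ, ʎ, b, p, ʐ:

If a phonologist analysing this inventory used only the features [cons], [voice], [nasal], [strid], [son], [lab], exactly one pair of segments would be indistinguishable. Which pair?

ʎ, ɾ

/ʎ/ (palatal lateral approximant) and /ɾ/ (alveolar tap) are both [+consonantal], [+voice], [−nasal], [−strident], [+sonorant], [−labial], so none of the listed features separates them. (They do differ in [lateral] and [dorsal], which are not among the given features.) Every other pair in the inventory differs on at least one listed feature.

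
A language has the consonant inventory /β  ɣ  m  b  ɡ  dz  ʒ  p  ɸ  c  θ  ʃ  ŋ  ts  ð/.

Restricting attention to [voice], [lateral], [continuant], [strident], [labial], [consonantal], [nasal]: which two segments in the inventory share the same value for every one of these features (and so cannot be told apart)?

ð, ɣ

/ð/ (voiced dental fricative) and /ɣ/ (voiced velar fricative) are both [+voice], [-lateral], [+continuant], [-strident], [-labial], [+consonantal], [-nasal], so none of the listed features separates them. (They do differ in [coronal] and [dorsal], which are not among the given features.) Every other pair in the inventory differs on at least one listed feature.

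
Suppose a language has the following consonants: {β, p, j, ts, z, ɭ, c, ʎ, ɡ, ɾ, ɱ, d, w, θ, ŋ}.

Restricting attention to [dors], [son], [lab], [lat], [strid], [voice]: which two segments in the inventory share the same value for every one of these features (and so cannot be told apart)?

j, ŋ

On the given features, /j/ and /ŋ/ have an identical profile: [+dorsal], [+sonorant], [−labial], [−lateral], [−strident], [+voice]. No other two segments in the inventory coincide on all 6 features. (They do differ in [nasal], [continuant] and [back], which are not among the given features.)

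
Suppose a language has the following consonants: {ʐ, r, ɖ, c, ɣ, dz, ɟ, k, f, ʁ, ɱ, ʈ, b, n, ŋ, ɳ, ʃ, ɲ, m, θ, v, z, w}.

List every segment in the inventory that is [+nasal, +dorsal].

Eliminate segments failing any feature: /ʐ, r, ɖ, c, ɣ, dz, ɟ, k, f, ʁ, ʈ, b, ʃ, θ, v, z, w/ are [−nasal]; /ɱ, n, ɳ, m/ are [−dorsal]. The remaining /ŋ, ɲ/ satisfy [+nasal], [+dorsal].

ŋ, ɲ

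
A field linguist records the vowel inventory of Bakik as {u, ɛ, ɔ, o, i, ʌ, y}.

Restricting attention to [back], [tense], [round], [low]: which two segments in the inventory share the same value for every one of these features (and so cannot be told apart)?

o, u

On the given features, /o/ and /u/ have an identical profile: [+back], [+tense], [+round], [−low]. No other two segments in the inventory coincide on all 4 features. (They do differ in [high], which is not among the given features.)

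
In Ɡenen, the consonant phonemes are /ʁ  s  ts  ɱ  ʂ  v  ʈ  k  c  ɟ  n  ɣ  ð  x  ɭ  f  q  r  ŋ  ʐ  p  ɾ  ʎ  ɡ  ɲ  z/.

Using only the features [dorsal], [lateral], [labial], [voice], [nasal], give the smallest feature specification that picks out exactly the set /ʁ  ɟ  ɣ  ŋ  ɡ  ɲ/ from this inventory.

Every target segment is [+voice], [-lateral], [+dorsal]; each remaining inventory member fails at least one of these. Each conjunct is needed — [-lateral, +dorsal] alone would also admit /k, c, x, q/; [+voice, +dorsal] alone would also admit /ʎ/; [+voice, -lateral] alone would also admit /ɱ, v, n, ð, …/ — and no other combination of two listed features has exactly this extension, so three is the minimum.

[+voice, -lateral, +dorsal]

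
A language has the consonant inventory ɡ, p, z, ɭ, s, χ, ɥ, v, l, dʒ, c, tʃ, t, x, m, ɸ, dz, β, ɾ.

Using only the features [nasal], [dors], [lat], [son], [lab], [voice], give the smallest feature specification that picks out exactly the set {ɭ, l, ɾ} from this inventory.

[+son, -lab]

The class [+sonorant], [-labial] has exactly /ɭ, l, ɾ/ as its extension in this inventory. No smaller conjunction from the listed features achieves this: [-labial] alone would also admit /ɡ, z, s, χ, …/; [+sonorant] alone would also admit /ɥ, m/; and checking the remaining single features turns up none with this extension.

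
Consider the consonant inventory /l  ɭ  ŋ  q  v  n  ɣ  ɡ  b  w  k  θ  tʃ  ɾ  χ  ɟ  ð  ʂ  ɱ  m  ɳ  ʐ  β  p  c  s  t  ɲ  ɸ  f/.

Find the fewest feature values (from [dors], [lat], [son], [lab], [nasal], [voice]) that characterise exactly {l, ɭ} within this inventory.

[+lat]

/l, ɭ/ are exactly the [+lateral] segments in the inventory, so a single feature suffices.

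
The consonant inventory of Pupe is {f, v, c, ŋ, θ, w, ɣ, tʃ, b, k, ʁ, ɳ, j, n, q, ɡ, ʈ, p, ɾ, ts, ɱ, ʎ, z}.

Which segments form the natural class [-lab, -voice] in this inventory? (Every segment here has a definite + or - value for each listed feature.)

Among the inventory, the [-labial] segments are /c, ŋ, θ, ɣ, tʃ, k, ʁ, ɳ, j, n, q, ɡ, ʈ, ɾ, ts, ʎ, z/.
Then [-voice] leaves /c, θ, tʃ, k, q, ʈ, ts/.

c, θ, tʃ, k, q, ʈ, ts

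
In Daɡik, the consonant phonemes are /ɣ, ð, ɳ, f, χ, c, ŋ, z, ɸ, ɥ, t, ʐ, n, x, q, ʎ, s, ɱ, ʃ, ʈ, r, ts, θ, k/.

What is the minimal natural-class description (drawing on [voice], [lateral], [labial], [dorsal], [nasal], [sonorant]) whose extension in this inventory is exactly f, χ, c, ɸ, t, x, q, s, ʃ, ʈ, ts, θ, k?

/f, χ, c, ɸ, t, x, q, s, ʃ, ʈ, ts, θ, k/ are exactly the [-voice] segments in the inventory, so a single feature suffices.

[-voice]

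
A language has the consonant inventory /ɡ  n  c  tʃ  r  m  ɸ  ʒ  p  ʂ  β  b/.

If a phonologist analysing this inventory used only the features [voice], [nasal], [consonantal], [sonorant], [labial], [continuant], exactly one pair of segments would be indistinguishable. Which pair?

c, tʃ

/c/ (voiceless palatal stop) and /tʃ/ (voiceless postalveolar affricate) are both [−voice], [−nasal], [+consonantal], [−sonorant], [−labial], [−continuant], so none of the listed features separates them. (They do differ in [strident], [delayed release] and [dorsal], which are not among the given features.) Every other pair in the inventory differs on at least one listed feature.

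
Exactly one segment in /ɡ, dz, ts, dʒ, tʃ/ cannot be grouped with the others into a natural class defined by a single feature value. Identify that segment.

[delayed release] (equivalently [strident], [coronal], [dorsal]) groups all but one: /dz, ts, dʒ, tʃ/ share [+delayed release] while /ɡ/ (voiced velar stop) alone is [−delayed release]. Removing any other segment would not leave a single-feature class that excludes it.

ɡ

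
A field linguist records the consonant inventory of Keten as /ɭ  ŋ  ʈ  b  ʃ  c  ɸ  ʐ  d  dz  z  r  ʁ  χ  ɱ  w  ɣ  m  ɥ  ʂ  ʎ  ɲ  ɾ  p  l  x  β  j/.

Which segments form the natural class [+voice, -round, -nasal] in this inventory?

Checking each segment against [+voice], [-round], [-nasal]: /ɭ/ (retroflex lateral approximant), /b/ (voiced bilabial stop), /ʐ/ (voiced retroflex fricative), /d/ (voiced alveolar stop), /dz/ (voiced alveolar affricate), /z/ (voiced alveolar fricative), among others, satisfy every feature; every other segment in the inventory fails at least one.

ɭ, b, ʐ, d, dz, z, r, ʁ, ɣ, ʎ, ɾ, l, β, j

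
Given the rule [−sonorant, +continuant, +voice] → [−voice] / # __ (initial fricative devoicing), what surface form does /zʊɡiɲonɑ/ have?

Only the initial segment /z/ is both word-initial and matches the structural description. It is a voiced alveolar fricative, so [−sonorant, +continuant, +voice] holds; changing it to [−voice] with all other features held fixed yields /s/ (voiceless alveolar fricative). No other segment meets both the structural description and the environment, so the output is [sʊɡiɲonɑ].

[sʊɡiɲonɑ]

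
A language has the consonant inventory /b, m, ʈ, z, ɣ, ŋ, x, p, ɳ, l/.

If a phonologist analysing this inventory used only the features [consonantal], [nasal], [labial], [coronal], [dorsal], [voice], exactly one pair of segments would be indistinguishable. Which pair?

On the given features, /z/ and /l/ have an identical profile: [+consonantal], [−nasal], [−labial], [+coronal], [−dorsal], [+voice]. No other two segments in the inventory coincide on all 6 features. (They do differ in [sonorant], [lateral] and [strident], which are not among the given features.)

z, l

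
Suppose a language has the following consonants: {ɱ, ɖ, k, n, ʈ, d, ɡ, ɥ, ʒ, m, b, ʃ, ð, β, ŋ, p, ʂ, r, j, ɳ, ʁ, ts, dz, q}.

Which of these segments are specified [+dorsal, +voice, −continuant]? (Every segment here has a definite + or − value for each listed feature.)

ɡ, ŋ

The [+dorsal] segments are /k, ɡ, ɥ, ŋ, j, ʁ, q/.
Then [+voice] gives /ɡ, ɥ, ŋ, j, ʁ/.
Then [−continuant] leaves /ɡ, ŋ/.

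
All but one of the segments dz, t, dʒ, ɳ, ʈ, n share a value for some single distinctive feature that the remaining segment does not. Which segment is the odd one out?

dʒ

[distributed] groups all but one: /ɳ, n, ʈ, dz, t/ share [−distributed] while /dʒ/ (voiced postalveolar affricate) alone is [+distributed]. Removing any other segment would not leave a single-feature class that excludes it.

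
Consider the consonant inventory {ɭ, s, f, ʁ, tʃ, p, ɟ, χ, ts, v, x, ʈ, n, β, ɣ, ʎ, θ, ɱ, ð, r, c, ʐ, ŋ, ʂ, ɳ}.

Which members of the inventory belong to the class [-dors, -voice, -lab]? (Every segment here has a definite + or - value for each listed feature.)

s, tʃ, ts, ʈ, θ, ʂ

Checking each segment against [-dorsal], [-voice], [-labial]: /s/ (voiceless alveolar fricative), /tʃ/ (voiceless postalveolar affricate), /ts/ (voiceless alveolar affricate), /ʈ/ (voiceless retroflex stop), /θ/ (voiceless dental fricative), /ʂ/ (voiceless retroflex fricative) satisfy every feature; every other segment in the inventory fails at least one.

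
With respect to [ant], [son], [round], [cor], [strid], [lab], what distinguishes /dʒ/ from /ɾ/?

[sonorant], [strident], [anterior]

/dʒ/ (voiced postalveolar affricate) and /ɾ/ (alveolar tap) agree on [−round], [+coronal], [−labial]. They differ on [sonorant] (/dʒ/ [−], /ɾ/ [+]), [strident] (/dʒ/ [+], /ɾ/ [−]), [anterior] (/dʒ/ [−], /ɾ/ [+]).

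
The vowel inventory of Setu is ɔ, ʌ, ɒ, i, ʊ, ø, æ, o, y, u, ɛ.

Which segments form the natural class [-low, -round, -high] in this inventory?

Eliminate segments failing any feature: /ɔ, ʊ, ø, o, y, u/ are [+round]; /ɒ, æ/ are [+low]; /i/ is [+high]. The remaining /ʌ, ɛ/ satisfy [-low], [-round], [-high].

ʌ, ɛ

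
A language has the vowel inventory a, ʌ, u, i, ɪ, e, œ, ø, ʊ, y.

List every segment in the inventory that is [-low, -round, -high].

ʌ, e

Among the inventory, the [-low] segments are /ʌ, u, i, ɪ, e, œ, ø, ʊ, y/.
Then [-round] gives /ʌ, i, ɪ, e/.
Of those, [-high] leaves /ʌ, e/.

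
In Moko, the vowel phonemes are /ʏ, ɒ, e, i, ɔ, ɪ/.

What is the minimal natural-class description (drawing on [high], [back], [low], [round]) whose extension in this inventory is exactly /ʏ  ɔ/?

[−low, +round]

/ʏ, ɔ/ are all [−low], [+round], and no other segment in the inventory matches both values. Dropping any one of them over-generates: [+round] alone would also admit /ɒ/; [−low] alone would also admit /e, i, ɪ/. No other single listed feature picks out exactly this set either, so fewer than two features will not do.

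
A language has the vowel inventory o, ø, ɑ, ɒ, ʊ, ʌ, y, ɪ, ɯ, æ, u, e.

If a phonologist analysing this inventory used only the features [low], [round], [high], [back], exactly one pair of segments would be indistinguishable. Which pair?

u, ʊ

Both /u/ and /ʊ/ are [−low], [+round], [+high], [+back]. Since the list omits [tense] — which does distinguish the high back rounded tense vowel from the high back rounded lax vowel — this pair collapses; all other pairs remain distinct.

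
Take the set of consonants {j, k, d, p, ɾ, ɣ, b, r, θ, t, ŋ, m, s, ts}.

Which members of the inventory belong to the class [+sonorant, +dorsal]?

Checking each segment against [+sonorant], [+dorsal]: /j/ (palatal glide), /ŋ/ (velar nasal) satisfy every feature; every other segment in the inventory fails at least one.

j, ŋ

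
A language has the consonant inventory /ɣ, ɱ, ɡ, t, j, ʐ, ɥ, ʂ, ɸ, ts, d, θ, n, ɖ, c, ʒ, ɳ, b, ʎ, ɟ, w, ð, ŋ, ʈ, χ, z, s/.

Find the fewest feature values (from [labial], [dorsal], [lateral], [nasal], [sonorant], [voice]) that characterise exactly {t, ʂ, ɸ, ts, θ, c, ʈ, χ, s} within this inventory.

/t, ʂ, ɸ, ts, θ, c, ʈ, χ, s/ are exactly the [-voice] segments in the inventory, so a single feature suffices.

[-voice]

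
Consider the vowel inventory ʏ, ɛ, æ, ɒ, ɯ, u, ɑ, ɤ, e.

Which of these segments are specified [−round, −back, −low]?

ɛ, e

Eliminate segments failing any feature: /ʏ, ɒ, u/ are [+round]; /æ/ is [+low]; /ɯ, ɑ, ɤ/ are [+back]. The remaining /ɛ, e/ satisfy [−round], [−back], [−low].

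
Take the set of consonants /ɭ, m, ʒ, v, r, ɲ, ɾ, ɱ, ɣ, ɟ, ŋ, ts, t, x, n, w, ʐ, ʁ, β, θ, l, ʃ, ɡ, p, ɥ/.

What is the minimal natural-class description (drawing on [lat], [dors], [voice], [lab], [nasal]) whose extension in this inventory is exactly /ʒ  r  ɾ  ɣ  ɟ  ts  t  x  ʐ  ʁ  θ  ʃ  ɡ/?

The class [−nasal], [−lateral], [−labial] has exactly /ʒ, r, ɾ, ɣ, ɟ, ts, t, x, ʐ, ʁ, θ, ʃ, ɡ/ as its extension in this inventory. No smaller conjunction from the listed features achieves this: [−lateral, −labial] alone would also admit /ɲ, ŋ, n/; [−nasal, −labial] alone would also admit /ɭ, l/; [−nasal, −lateral] alone would also admit /v, w, β, p, …/; and checking the remaining two-feature bundles turns up none with this extension.

[−nasal, −lat, −lab]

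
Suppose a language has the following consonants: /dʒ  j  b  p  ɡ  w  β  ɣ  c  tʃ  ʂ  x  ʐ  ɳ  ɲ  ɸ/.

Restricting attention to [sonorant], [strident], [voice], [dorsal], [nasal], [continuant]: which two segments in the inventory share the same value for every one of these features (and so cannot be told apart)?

Both /w/ and /j/ are [+sonorant], [−strident], [+voice], [+dorsal], [−nasal], [+continuant]. Since the list omits [labial], [round] and [back] — which do distinguish the labial-velar glide from the palatal glide — this pair collapses; all other pairs remain distinct.

w, j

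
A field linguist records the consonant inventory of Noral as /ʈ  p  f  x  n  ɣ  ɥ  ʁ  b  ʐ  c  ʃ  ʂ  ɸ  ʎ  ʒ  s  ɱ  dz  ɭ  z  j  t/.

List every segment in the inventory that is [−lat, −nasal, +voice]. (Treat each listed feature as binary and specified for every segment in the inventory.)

ɣ, ɥ, ʁ, b, ʐ, ʒ, dz, z, j

Among the inventory, the [−lateral] segments are /ʈ, p, f, x, n, ɣ, ɥ, ʁ, b, ʐ, c, ʃ, ʂ, ɸ, ʒ, s, ɱ, dz, z, j, t/.
Among these, [−nasal] gives /ʈ, p, f, x, ɣ, ɥ, ʁ, b, ʐ, c, ʃ, ʂ, ɸ, ʒ, s, dz, z, j, t/.
Among these, [+voice] leaves /ɣ, ɥ, ʁ, b, ʐ, ʒ, dz, z, j/.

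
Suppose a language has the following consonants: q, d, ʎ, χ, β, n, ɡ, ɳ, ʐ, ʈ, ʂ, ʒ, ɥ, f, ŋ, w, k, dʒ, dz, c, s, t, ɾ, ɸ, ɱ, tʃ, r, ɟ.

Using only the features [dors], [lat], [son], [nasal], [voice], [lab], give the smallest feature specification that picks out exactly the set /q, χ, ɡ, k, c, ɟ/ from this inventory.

[-son, +dors]

/q, χ, ɡ, k, c, ɟ/ are all [-sonorant], [+dorsal], and no other segment in the inventory matches both values. Dropping any one of them over-generates: [+dorsal] alone would also admit /ʎ, ɥ, ŋ, w/; [-sonorant] alone would also admit /d, β, ʐ, ʈ, …/. No other single listed feature picks out exactly this set either, so fewer than two features will not do.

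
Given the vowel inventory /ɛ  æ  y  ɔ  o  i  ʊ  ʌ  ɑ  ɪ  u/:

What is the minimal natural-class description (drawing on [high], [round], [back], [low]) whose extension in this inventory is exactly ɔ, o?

[−high, +round]

Every target segment is [−high], [+round]; each remaining inventory member fails at least one of these. Each conjunct is needed — [+round] alone would also admit /y, ʊ, u/; [−high] alone would also admit /ɛ, æ, ʌ, ɑ/ — and no other single listed feature has exactly this extension, so two is the minimum.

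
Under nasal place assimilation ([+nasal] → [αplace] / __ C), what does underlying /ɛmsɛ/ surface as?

[ɛnsɛ]

The only nasal preceding a consonant is /m/ before /s/. /s/ is [+coronal], so /m/ → /n/, giving [ɛnsɛ].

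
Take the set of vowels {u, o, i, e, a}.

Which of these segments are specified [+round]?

The [+round] segments here are /u, o/; the remaining /i, e, a/ are [-round].

u, o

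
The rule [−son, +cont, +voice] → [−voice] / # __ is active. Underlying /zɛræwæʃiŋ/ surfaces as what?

[sɛræwæʃiŋ]

The only segment in the rule's environment that also matches [−son, +cont, +voice] is /z/. Applying [−voice] turns the voiced alveolar fricative into /s/ (voiceless alveolar fricative), giving [sɛræwæʃiŋ].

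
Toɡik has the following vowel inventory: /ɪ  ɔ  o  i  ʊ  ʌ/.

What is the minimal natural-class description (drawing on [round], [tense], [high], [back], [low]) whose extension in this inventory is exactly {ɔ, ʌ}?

[−high, −tense]

Every target segment is [−high], [−tense]; each remaining inventory member fails at least one of these. Each conjunct is needed — [−tense] alone would also admit /ɪ, ʊ/; [−high] alone would also admit /o/ — and no other single listed feature has exactly this extension, so two is the minimum.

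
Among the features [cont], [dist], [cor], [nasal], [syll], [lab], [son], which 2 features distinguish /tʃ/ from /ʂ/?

The two segments share [+coronal], [-nasal], [-syllabic], [-labial], [-sonorant]. The only features from the list on which they differ: /tʃ/ is [-continuant] while /ʂ/ is [+continuant]; /tʃ/ is [+distributed] while /ʂ/ is [-distributed].

[continuant], [distributed]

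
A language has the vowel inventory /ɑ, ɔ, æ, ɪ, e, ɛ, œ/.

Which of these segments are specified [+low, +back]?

Eliminate segments failing any feature: /ɔ, ɪ, e, ɛ, œ/ are [−low]; /æ/ is [−back]. The remaining /ɑ/ satisfy [+low], [+back].

ɑ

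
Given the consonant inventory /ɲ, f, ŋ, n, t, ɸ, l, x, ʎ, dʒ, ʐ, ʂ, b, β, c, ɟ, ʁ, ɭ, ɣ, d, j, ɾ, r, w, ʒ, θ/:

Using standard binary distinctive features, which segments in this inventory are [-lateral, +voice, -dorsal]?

n, dʒ, ʐ, b, β, d, ɾ, r, ʒ

The [-lateral] segments are /ɲ, f, ŋ, n, t, ɸ, x, dʒ, ʐ, ʂ, b, β, c, ɟ, ʁ, ɣ, d, j, ɾ, r, w, ʒ, θ/.
Of those, [+voice] gives /ɲ, ŋ, n, dʒ, ʐ, b, β, ɟ, ʁ, ɣ, d, j, ɾ, r, w, ʒ/.
Intersecting with [-dorsal] leaves /n, dʒ, ʐ, b, β, d, ɾ, r, ʒ/.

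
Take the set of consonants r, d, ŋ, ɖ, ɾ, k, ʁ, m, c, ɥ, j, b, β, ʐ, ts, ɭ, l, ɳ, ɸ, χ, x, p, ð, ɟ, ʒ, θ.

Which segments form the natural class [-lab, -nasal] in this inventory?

r, d, ɖ, ɾ, k, ʁ, c, j, ʐ, ts, ɭ, l, χ, x, ð, ɟ, ʒ, θ

Checking each segment against [-labial], [-nasal]: /r/ (alveolar trill), /d/ (voiced alveolar stop), /ɖ/ (voiced retroflex stop), /ɾ/ (alveolar tap), /k/ (voiceless velar stop), /ʁ/ (voiced uvular fricative), among others, satisfy every feature; every other segment in the inventory fails at least one.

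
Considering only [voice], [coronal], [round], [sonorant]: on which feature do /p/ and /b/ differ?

[voice]

/p/ is the voiceless bilabial stop and /b/ is the voiced bilabial stop. Both are [−coronal], [−round], [−sonorant]. /p/ is [−voice] while /b/ is [+voice], so the distinguishing feature is [voice].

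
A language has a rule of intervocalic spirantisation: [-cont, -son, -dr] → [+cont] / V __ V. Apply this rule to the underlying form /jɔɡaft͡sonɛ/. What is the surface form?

[jɔɣaft͡sonɛ]

The only segment in the rule's environment that also matches [-cont, -son, -dr] is /ɡ/. Applying [+continuant] turns the voiced velar stop into /ɣ/ (voiced velar fricative), giving [jɔɣaft͡sonɛ].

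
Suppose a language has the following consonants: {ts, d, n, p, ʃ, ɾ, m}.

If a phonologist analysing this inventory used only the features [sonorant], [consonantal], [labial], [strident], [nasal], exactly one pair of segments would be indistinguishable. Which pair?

/ts/ (voiceless alveolar affricate) and /ʃ/ (voiceless postalveolar fricative) are both [−sonorant], [+consonantal], [−labial], [+strident], [−nasal], so none of the listed features separates them. (They do differ in [continuant], [anterior] and [distributed], which are not among the given features.) Every other pair in the inventory differs on at least one listed feature.

ts, ʃ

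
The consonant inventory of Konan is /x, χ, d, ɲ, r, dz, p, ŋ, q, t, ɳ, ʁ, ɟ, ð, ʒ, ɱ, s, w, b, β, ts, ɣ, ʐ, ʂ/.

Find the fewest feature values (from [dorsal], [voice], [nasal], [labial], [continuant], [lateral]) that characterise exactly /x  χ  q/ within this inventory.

The class [−voice], [+dorsal] has exactly /x, χ, q/ as its extension in this inventory. No smaller conjunction from the listed features achieves this: [+dorsal] alone would also admit /ɲ, ŋ, ʁ, ɟ, …/; [−voice] alone would also admit /p, t, s, ts, …/; and checking the remaining single features turns up none with this extension.

[−voice, +dorsal]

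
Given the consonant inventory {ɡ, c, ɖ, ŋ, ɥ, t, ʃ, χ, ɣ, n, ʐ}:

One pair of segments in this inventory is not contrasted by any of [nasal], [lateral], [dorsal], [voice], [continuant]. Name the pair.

On the given features, /ɥ/ and /ɣ/ have an identical profile: [−nasal], [−lateral], [+dorsal], [+voice], [+continuant]. No other two segments in the inventory coincide on all 5 features. (They do differ in [sonorant], [labial], [round] and [back], which are not among the given features.)

ɥ, ɣ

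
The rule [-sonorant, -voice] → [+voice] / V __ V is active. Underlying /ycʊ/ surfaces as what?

Only /c/ occurs between two vowels (/y/ __ /ʊ/) and matches the structural description. It is a voiceless palatal stop, so [-sonorant, -voice] holds; changing it to [+voice] with all other features held fixed yields /ɟ/ (voiced palatal stop). No other segment meets both the structural description and the environment, so the output is [yɟʊ].

[yɟʊ]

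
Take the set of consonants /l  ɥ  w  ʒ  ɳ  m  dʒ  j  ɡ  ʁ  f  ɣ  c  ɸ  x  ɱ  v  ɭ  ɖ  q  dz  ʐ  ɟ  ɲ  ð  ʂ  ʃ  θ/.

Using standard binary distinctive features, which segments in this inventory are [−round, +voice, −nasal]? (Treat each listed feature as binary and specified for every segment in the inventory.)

Eliminate segments failing any feature: /ɥ, w/ are [+round]; /ɳ, m, ɱ, ɲ/ are [+nasal]; /f, c, ɸ, x, q, ʂ, ʃ, θ/ are [−voice]. The remaining /l, ʒ, dʒ, j, ɡ, ʁ, ɣ, v, ɭ, ɖ, dz, ʐ, ɟ, ð/ satisfy [−round], [+voice], [−nasal].

l, ʒ, dʒ, j, ɡ, ʁ, ɣ, v, ɭ, ɖ, dz, ʐ, ɟ, ð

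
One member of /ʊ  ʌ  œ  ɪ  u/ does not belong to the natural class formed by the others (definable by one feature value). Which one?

/ʊ, ɪ, œ, ʌ/ are all [−tense], but /u/ (high back rounded tense vowel) is [+tense]. No other single segment can be removed to leave a set sharing one feature value that the removed segment lacks, so /u/ is the odd one out.

u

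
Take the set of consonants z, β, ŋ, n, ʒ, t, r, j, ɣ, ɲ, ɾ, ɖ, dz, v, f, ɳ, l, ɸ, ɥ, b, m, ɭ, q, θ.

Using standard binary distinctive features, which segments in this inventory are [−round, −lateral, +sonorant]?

Checking each segment against [−round], [−lateral], [+sonorant]: /ŋ/ (velar nasal), /n/ (alveolar nasal), /r/ (alveolar trill), /j/ (palatal glide), /ɲ/ (palatal nasal), /ɾ/ (alveolar tap), among others, satisfy every feature; every other segment in the inventory fails at least one.

ŋ, n, r, j, ɲ, ɾ, ɳ, m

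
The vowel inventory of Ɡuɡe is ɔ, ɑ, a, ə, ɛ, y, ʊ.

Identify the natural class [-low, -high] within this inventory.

Eliminate segments failing any feature: /ɑ, a/ are [+low]; /y, ʊ/ are [+high]. The remaining /ɔ, ə, ɛ/ satisfy [-low], [-high].

ɔ, ə, ɛ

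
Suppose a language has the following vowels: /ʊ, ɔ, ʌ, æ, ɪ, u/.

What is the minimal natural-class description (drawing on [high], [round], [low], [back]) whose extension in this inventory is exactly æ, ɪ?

[−back]

The target set is precisely the extension of [−back] in this inventory.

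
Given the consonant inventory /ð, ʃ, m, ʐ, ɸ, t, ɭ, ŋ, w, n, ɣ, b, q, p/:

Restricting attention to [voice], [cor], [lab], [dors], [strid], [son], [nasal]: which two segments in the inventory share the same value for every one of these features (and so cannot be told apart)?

/ɸ/ (voiceless bilabial fricative) and /p/ (voiceless bilabial stop) are both [−voice], [−coronal], [+labial], [−dorsal], [−strident], [−sonorant], [−nasal], so none of the listed features separates them. (They do differ in [continuant], which is not among the given features.) Every other pair in the inventory differs on at least one listed feature.

ɸ, p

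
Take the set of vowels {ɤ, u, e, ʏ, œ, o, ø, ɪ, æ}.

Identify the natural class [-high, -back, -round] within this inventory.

Eliminate segments failing any feature: /ɤ, o/ are [+back]; /u, ʏ, ɪ/ are [+high]; /œ, ø/ are [+round]. The remaining /e, æ/ satisfy [-high], [-back], [-round].

e, æ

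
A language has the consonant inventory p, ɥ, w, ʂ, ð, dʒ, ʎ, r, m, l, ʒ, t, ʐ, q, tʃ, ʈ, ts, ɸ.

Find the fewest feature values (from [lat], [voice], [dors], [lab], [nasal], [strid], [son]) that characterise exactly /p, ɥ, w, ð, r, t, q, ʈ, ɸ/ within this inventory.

[-nasal, -strid, -lat]

The class [-nasal], [-strident], [-lateral] has exactly /p, ɥ, w, ð, r, t, q, ʈ, ɸ/ as its extension in this inventory. No smaller conjunction from the listed features achieves this: [-strident, -lateral] alone would also admit /m/; [-nasal, -lateral] alone would also admit /ʂ, dʒ, ʒ, ʐ, …/; [-nasal, -strident] alone would also admit /ʎ, l/; and checking the remaining two-feature bundles turns up none with this extension.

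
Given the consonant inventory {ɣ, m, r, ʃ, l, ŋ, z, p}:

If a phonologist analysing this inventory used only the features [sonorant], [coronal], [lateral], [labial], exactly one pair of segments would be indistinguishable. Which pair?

Both /z/ and /ʃ/ are [-sonorant], [+coronal], [-lateral], [-labial]. Since the list omits [voice], [anterior] and [distributed] — which do distinguish the voiced alveolar fricative from the voiceless postalveolar fricative — this pair collapses; all other pairs remain distinct.

z, ʃ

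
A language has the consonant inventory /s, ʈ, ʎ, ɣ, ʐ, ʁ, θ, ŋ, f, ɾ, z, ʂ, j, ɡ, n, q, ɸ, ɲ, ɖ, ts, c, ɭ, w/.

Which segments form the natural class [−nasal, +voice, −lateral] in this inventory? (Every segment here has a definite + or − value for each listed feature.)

Eliminate segments failing any feature: /s, ʈ, θ, f, ʂ, q, ɸ, ts, c/ are [−voice]; /ʎ, ɭ/ are [+lateral]; /ŋ, n, ɲ/ are [+nasal]. The remaining /ɣ, ʐ, ʁ, ɾ, z, j, ɡ, ɖ, w/ satisfy [−nasal], [+voice], [−lateral].

ɣ, ʐ, ʁ, ɾ, z, j, ɡ, ɖ, w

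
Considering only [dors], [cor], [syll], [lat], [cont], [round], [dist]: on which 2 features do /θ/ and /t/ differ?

[continuant], [distributed]

The two segments share [-dorsal], [+coronal], [-syllabic], [-lateral], [-round]. The only features from the list on which they differ: /θ/ is [+continuant] while /t/ is [-continuant]; /θ/ is [+distributed] while /t/ is [-distributed].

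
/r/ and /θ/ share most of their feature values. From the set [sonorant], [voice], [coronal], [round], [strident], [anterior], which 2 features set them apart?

/r/ is the alveolar trill and /θ/ is the voiceless dental fricative. Both are [+coronal], [−round], [−strident], [+anterior]. /r/ is [+sonorant] while /θ/ is [−sonorant]; /r/ is [+voice] while /θ/ is [−voice], so the distinguishing features are [sonorant], [voice].

[sonorant], [voice]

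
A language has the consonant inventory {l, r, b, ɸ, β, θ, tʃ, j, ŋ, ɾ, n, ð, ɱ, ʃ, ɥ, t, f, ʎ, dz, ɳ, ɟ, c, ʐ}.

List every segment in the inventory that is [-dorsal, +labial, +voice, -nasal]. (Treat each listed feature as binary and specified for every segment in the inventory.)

Eliminate segments failing any feature: /l, r, θ, tʃ, ɾ, n, ð, ʃ, t, dz, ɳ, ʐ/ are [-labial]; /ɸ, f/ are [-voice]; /j, ŋ, ɥ, ʎ, ɟ, c/ are [+dorsal]; /ɱ/ is [+nasal]. The remaining /b, β/ satisfy [-dorsal], [+labial], [+voice], [-nasal].

b, β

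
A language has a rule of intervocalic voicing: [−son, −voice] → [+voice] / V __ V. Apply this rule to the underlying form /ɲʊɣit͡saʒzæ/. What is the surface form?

[ɲʊɣid͡zaʒzæ]

/t͡s/ satisfies [−son, −voice] and sits in V __ V. The [+voice] counterpart of the voiceless alveolar affricate is /d͡z/. Other segments in /ɲʊɣit͡saʒzæ/ either fail the structural description or are not in the environment, so the surface form is [ɲʊɣid͡zaʒzæ].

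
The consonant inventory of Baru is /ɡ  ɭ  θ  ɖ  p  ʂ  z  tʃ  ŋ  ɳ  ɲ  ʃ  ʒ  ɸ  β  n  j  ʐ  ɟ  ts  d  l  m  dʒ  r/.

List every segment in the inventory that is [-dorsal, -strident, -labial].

Checking each segment against [-dorsal], [-strident], [-labial]: /ɭ/ (retroflex lateral approximant), /θ/ (voiceless dental fricative), /ɖ/ (voiced retroflex stop), /ɳ/ (retroflex nasal), /n/ (alveolar nasal), /d/ (voiced alveolar stop), among others, satisfy every feature; every other segment in the inventory fails at least one.

ɭ, θ, ɖ, ɳ, n, d, l, r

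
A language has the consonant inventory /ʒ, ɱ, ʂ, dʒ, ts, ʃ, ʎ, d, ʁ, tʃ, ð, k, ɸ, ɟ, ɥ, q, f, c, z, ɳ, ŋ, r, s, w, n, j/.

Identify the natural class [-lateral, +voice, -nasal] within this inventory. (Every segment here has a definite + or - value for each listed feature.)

Eliminate segments failing any feature: /ɱ, ɳ, ŋ, n/ are [+nasal]; /ʂ, ts, ʃ, tʃ, k, ɸ, q, f, c, s/ are [-voice]; /ʎ/ is [+lateral]. The remaining /ʒ, dʒ, d, ʁ, ð, ɟ, ɥ, z, r, w, j/ satisfy [-lateral], [+voice], [-nasal].

ʒ, dʒ, d, ʁ, ð, ɟ, ɥ, z, r, w, j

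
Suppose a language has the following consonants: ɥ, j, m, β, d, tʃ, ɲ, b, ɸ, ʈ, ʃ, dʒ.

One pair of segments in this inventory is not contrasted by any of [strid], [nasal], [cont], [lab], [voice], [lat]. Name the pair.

ɥ, β

On the given features, /ɥ/ and /β/ have an identical profile: [−strident], [−nasal], [+continuant], [+labial], [+voice], [−lateral]. No other two segments in the inventory coincide on all 6 features. (They do differ in [sonorant], [round] and [dorsal], which are not among the given features.)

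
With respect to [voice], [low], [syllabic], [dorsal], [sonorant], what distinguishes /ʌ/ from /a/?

[low]

/ʌ/ is the mid back unrounded lax vowel and /a/ is the low unrounded vowel. Both are [+voice], [+syllabic], [+dorsal], [+sonorant]. /ʌ/ is [−low] while /a/ is [+low], so the distinguishing feature is [low].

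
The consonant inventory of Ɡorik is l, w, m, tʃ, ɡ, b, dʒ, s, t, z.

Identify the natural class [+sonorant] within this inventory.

The feature [sonorant] marks segments produced without turbulent airflow (nasals, liquids, glides, vowels). In this inventory /l, w, m/ have that property, so they are [+sonorant]; /tʃ, ɡ, b, dʒ, s, t, z/ are [-sonorant].

l, w, m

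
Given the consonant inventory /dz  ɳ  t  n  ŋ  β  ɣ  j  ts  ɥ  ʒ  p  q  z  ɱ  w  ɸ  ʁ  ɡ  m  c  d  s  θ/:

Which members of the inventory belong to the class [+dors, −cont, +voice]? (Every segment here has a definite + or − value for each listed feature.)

ŋ, ɡ

First, the [+dorsal] segments are /ŋ, ɣ, j, ɥ, q, w, ʁ, ɡ, c/.
Of those, [−continuant] gives /ŋ, q, ɡ, c/.
Then [+voice] leaves /ŋ, ɡ/.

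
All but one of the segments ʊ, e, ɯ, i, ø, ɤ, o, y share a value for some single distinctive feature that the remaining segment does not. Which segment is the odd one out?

ʊ

The remaining segments after removing /ʊ/ share [+tense]; /ʊ/ (high back rounded lax vowel) is [−tense]. For every other candidate removal, the leftover set fails to share any single feature value that the removed segment lacks.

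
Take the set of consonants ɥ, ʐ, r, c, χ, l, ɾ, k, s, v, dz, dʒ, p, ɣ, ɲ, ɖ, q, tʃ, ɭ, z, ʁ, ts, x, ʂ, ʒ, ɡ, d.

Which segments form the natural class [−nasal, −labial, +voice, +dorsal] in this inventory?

ɣ, ʁ, ɡ

Among the inventory, the [−nasal] segments are /ɥ, ʐ, r, c, χ, l, ɾ, k, s, v, dz, dʒ, p, ɣ, ɖ, q, tʃ, ɭ, z, ʁ, ts, x, ʂ, ʒ, ɡ, d/.
Among these, [−labial] gives /ʐ, r, c, χ, l, ɾ, k, s, dz, dʒ, ɣ, ɖ, q, tʃ, ɭ, z, ʁ, ts, x, ʂ, ʒ, ɡ, d/.
Then [+voice] gives /ʐ, r, l, ɾ, dz, dʒ, ɣ, ɖ, ɭ, z, ʁ, ʒ, ɡ, d/.
Intersecting with [+dorsal] leaves /ɣ, ʁ, ɡ/.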